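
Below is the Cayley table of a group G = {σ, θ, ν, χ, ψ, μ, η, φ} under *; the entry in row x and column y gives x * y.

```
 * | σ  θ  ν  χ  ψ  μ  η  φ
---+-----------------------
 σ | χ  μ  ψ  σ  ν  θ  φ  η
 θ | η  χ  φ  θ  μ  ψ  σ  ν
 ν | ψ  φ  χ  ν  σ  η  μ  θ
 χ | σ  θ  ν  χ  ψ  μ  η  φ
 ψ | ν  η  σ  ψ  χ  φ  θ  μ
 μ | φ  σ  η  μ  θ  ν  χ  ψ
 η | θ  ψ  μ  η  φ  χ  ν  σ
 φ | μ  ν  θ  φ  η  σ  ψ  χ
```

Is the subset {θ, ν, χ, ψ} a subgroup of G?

ν * ψ = σ, which is not in {θ, ν, χ, ψ}.
The subset is not closed under *, so it is not a subgroup.

No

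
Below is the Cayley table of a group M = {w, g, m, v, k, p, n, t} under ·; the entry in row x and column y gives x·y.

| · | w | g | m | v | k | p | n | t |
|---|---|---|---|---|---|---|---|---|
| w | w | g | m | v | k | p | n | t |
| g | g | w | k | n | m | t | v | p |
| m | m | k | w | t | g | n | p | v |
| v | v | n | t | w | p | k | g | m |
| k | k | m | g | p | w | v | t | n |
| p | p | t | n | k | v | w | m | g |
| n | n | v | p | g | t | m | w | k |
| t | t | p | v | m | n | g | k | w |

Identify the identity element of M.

The identity e satisfies e·x = x for all x, so its row in the table reproduces the column headers.
Row w reads: w, g, m, v, k, p, n, t — exactly the header order. So w is the identity.

w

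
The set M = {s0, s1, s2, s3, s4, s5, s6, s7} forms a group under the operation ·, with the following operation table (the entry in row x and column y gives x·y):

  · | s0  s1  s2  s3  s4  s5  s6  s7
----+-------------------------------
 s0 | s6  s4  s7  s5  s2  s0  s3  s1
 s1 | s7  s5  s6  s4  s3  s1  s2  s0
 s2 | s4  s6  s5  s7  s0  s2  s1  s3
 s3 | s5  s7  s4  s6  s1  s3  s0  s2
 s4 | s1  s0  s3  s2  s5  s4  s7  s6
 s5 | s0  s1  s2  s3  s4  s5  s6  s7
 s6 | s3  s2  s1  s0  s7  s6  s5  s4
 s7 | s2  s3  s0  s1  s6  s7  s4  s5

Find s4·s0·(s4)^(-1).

The identity is s5. In row s4, the entry s5 sits in column s4, so s4^(-1) = s4.
s4·s0 = s1
s1·s4 = s3

s3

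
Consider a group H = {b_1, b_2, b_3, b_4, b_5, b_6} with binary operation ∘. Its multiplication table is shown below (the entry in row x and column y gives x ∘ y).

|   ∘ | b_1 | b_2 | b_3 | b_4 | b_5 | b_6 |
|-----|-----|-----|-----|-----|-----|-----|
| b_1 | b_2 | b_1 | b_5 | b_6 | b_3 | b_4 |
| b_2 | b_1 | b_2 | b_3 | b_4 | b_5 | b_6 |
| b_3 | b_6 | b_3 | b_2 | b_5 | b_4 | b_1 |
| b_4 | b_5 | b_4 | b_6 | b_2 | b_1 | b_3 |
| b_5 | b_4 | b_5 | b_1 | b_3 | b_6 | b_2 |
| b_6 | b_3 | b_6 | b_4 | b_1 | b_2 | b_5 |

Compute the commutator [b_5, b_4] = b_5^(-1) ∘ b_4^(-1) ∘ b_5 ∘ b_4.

Identity is b_2; from the table b_5^(-1) = b_6 and b_4^(-1) = b_4.
b_6 ∘ b_4 = b_1
b_1 ∘ b_5 = b_3
b_3 ∘ b_4 = b_5

b_5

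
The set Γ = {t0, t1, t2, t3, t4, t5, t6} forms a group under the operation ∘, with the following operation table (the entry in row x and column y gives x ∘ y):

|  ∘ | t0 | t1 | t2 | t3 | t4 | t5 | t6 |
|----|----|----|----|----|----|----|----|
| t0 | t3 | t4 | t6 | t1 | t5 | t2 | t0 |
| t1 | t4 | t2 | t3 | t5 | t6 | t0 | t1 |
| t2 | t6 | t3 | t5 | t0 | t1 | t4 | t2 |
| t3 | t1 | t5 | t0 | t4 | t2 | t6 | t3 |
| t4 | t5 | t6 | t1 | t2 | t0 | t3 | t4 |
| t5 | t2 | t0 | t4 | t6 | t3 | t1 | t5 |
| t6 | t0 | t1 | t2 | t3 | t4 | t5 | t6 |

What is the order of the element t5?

The identity element is t6 (its row matches the header).
t5^1 = t5
t5^2 = t5 ∘ t5 = t1
t5^3 = t1 ∘ t5 = t0
t5^4 = t0 ∘ t5 = t2
t5^5 = t2 ∘ t5 = t4
t5^6 = t4 ∘ t5 = t3
t5^7 = t3 ∘ t5 = t6
The first power of t5 equal to the identity is t5^7, so ord(t5) = 7.

7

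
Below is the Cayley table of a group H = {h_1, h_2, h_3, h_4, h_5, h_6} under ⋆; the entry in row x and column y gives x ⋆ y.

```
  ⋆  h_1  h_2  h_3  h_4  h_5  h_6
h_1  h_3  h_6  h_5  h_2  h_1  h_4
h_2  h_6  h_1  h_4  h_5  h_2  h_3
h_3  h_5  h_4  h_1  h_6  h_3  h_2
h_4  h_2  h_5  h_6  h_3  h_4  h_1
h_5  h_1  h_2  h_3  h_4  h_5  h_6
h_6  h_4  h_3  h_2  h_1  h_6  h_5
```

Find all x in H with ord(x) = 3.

Identity is h_5. Compute the order of each non-identity element by repeated multiplication:
  h_1: h_1 → h_3 → h_5  (order 3)
  h_2: h_2 → h_1 → h_6 → h_3 → h_4 → h_5  (order 6)
  h_3: h_3 → h_1 → h_5  (order 3)
  h_4: h_4 → h_3 → h_6 → h_1 → h_2 → h_5  (order 6)
  h_6: h_6 → h_5  (order 2)
Elements of order 3: {h_1, h_3}.
(Structurally, H here is isomorphic to the cyclic group Z_6.)

{h_1, h_3}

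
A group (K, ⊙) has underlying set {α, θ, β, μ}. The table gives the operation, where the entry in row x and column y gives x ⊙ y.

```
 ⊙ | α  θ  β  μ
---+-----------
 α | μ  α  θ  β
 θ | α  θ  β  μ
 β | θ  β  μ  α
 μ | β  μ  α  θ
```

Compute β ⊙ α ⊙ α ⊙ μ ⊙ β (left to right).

β ⊙ α = θ
θ ⊙ α = α
α ⊙ μ = β
β ⊙ β = μ

μ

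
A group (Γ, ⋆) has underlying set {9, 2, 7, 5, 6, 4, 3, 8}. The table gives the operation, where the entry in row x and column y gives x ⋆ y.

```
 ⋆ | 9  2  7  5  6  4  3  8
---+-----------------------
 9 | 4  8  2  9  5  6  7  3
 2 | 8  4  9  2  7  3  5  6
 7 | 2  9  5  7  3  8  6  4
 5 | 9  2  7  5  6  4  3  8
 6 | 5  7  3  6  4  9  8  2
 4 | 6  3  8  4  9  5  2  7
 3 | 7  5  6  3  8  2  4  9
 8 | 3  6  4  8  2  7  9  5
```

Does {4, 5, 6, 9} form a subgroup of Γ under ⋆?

Yes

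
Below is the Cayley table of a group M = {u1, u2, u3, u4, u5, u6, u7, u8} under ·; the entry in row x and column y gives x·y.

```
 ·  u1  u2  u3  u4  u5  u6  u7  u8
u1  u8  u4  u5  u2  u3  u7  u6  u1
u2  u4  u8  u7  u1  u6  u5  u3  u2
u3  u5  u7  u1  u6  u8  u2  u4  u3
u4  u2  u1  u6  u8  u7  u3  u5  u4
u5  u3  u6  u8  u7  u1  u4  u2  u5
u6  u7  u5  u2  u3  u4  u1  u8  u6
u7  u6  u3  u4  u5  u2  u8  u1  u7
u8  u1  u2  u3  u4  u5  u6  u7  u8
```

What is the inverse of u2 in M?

u2

First locate the identity: row u8 matches the header, so u8 is the identity.
Scan row u2 for u8: u2·u2 = u8. Hence u2^(-1) = u2.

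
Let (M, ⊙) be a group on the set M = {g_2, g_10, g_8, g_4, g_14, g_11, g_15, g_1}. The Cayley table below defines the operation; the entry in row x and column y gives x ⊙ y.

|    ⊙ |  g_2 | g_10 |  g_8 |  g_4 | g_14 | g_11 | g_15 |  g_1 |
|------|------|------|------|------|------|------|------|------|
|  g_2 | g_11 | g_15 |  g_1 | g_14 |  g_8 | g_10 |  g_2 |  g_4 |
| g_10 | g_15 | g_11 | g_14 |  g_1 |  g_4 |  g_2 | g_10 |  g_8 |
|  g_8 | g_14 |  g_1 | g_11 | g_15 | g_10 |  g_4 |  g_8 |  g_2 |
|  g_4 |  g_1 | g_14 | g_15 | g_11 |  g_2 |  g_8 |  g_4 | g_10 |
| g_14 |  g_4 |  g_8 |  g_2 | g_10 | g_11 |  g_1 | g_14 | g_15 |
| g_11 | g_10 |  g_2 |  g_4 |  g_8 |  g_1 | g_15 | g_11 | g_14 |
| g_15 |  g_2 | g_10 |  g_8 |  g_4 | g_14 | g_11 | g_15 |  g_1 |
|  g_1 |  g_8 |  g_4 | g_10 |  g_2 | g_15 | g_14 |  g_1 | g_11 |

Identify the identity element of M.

g_15

The identity e satisfies e ⊙ x = x for all x, so its row in the table reproduces the column headers.
Row g_15 reads: g_2, g_10, g_8, g_4, g_14, g_11, g_15, g_1 — exactly the header order. So g_15 is the identity.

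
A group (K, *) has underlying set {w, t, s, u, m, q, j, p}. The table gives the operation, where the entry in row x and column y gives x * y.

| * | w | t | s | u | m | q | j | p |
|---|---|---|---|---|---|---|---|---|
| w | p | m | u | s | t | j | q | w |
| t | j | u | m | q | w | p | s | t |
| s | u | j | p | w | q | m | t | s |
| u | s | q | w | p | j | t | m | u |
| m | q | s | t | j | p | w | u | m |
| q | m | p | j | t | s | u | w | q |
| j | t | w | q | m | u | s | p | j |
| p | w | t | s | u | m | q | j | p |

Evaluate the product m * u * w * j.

s

m * u = j
j * w = t
t * j = s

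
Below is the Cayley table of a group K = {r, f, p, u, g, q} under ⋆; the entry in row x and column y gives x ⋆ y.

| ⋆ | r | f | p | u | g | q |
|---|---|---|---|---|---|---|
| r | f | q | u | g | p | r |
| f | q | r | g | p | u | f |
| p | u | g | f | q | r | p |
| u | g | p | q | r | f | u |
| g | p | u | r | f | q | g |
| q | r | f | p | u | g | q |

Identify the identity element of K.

q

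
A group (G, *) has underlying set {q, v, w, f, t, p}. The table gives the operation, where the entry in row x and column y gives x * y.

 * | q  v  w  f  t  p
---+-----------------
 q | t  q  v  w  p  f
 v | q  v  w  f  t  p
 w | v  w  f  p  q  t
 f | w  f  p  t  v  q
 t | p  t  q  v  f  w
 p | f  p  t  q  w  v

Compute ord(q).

The identity element is v (its row matches the header).
q^1 = q
q^2 = q * q = t
q^3 = t * q = p
q^4 = p * q = f
q^5 = f * q = w
q^6 = w * q = v
The first power of q equal to the identity is q^6, so ord(q) = 6.

6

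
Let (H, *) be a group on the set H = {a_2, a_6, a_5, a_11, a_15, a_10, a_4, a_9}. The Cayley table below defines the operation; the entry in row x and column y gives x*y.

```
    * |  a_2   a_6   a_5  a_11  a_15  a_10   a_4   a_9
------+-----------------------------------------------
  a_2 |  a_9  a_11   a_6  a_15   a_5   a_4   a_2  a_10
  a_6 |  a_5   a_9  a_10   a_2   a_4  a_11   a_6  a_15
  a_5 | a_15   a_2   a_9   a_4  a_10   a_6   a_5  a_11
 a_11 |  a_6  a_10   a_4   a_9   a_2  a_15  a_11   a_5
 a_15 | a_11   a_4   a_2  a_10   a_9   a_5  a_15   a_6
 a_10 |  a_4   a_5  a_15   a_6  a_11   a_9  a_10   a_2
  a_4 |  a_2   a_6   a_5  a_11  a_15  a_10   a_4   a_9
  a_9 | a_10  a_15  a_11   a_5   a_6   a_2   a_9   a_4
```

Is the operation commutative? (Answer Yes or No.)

No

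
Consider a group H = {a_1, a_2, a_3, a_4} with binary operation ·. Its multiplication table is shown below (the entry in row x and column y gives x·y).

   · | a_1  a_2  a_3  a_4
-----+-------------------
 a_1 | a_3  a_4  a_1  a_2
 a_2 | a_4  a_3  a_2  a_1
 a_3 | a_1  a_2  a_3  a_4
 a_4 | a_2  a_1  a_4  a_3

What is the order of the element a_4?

2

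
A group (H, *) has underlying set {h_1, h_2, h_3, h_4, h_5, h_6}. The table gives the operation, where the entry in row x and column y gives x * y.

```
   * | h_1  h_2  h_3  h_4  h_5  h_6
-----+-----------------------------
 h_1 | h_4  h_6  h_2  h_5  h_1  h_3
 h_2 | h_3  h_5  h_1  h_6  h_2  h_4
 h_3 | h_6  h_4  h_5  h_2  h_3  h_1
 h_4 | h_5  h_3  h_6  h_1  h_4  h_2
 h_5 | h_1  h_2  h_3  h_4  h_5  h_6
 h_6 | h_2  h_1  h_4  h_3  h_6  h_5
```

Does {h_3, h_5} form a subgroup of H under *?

Yes

{h_3, h_5} contains the identity h_5.
Checking products: every product of two elements of {h_3, h_5} (read from the table) lies in {h_3, h_5}, so the set is closed.
In a finite group, a nonempty closed subset is a subgroup. So {h_3, h_5} ≤ H.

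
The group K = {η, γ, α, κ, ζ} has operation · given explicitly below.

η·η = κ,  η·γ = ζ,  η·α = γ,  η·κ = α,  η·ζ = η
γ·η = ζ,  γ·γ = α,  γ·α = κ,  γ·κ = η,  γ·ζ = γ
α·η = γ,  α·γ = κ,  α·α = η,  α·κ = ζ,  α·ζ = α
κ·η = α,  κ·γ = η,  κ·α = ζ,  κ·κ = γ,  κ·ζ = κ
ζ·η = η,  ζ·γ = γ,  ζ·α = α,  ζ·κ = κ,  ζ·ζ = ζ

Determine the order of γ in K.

The identity element is ζ (its row matches the header).
γ^1 = γ
γ^2 = γ·γ = α
γ^3 = α·γ = κ
γ^4 = κ·γ = η
γ^5 = η·γ = ζ
The first power of γ equal to the identity is γ^5, so ord(γ) = 5.

5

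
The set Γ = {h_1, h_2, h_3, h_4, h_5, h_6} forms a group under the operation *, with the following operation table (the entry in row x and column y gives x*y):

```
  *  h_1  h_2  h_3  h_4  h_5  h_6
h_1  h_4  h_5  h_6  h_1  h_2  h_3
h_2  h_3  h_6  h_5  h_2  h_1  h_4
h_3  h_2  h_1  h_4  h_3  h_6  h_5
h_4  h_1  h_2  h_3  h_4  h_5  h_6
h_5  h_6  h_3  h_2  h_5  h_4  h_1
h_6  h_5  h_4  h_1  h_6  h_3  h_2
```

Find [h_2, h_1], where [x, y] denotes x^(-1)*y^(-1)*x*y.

h_2

Identity is h_4; from the table h_2^(-1) = h_6 and h_1^(-1) = h_1.
h_6*h_1 = h_5
h_5*h_2 = h_3
h_3*h_1 = h_2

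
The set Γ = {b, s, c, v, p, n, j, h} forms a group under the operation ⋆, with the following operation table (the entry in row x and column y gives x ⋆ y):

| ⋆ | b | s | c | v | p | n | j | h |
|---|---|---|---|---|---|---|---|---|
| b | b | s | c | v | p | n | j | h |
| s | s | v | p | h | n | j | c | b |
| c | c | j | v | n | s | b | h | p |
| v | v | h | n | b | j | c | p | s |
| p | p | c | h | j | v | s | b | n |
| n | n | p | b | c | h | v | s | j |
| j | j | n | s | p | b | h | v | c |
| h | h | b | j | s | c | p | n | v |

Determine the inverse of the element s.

First locate the identity: row b matches the header, so b is the identity.
Scan row s for b: s ⋆ h = b. Hence s^(-1) = h.

h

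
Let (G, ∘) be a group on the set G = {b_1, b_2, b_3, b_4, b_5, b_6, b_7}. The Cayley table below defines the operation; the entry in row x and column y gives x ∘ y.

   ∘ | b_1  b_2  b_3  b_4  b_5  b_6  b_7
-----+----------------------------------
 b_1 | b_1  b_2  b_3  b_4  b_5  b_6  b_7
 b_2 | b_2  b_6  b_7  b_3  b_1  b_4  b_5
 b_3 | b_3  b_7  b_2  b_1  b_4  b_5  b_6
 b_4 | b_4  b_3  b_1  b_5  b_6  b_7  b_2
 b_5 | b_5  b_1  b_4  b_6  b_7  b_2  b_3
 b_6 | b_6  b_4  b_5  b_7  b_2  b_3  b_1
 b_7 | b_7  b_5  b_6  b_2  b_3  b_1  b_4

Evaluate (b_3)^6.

b_4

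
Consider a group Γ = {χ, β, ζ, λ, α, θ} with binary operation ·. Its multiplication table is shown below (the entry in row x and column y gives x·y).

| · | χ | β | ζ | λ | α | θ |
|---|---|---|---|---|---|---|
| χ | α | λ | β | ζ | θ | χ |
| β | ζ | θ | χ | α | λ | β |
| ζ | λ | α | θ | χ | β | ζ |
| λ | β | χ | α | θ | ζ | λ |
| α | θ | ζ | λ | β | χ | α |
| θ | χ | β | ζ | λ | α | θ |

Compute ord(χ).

3

The identity element is θ (its row matches the header).
χ^1 = χ
χ^2 = χ·χ = α
χ^3 = α·χ = θ
The first power of χ equal to the identity is χ^3, so ord(χ) = 3.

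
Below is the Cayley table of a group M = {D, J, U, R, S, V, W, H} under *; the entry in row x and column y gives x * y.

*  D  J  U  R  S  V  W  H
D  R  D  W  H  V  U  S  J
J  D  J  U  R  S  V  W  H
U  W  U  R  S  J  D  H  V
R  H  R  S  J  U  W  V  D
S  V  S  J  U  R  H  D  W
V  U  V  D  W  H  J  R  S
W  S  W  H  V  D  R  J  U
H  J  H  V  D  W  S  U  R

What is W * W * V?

W * W = J
J * V = V

V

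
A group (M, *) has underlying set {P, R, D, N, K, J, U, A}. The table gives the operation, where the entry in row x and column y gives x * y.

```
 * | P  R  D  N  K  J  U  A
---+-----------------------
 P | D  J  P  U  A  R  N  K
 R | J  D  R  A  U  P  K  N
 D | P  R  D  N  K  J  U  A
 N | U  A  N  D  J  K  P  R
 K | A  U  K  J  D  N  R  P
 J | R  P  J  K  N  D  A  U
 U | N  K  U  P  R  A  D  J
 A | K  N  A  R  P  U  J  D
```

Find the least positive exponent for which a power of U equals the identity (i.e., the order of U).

2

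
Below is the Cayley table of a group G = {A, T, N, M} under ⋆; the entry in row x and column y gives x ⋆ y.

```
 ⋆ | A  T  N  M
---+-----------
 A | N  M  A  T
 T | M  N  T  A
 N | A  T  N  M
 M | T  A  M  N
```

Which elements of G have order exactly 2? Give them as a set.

{A, M, T}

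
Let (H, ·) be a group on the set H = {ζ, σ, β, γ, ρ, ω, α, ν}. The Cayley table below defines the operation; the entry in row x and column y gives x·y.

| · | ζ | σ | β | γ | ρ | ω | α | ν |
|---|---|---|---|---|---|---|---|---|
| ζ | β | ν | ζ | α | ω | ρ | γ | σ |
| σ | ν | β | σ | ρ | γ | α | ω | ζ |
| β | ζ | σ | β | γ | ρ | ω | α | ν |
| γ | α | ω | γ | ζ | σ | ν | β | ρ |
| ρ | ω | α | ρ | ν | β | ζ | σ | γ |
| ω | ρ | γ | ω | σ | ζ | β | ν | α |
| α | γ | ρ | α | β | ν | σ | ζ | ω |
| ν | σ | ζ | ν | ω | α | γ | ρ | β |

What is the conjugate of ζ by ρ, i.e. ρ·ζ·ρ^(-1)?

The identity is β. In row ρ, the entry β sits in column ρ, so ρ^(-1) = ρ.
ρ·ζ = ω
ω·ρ = ζ

ζ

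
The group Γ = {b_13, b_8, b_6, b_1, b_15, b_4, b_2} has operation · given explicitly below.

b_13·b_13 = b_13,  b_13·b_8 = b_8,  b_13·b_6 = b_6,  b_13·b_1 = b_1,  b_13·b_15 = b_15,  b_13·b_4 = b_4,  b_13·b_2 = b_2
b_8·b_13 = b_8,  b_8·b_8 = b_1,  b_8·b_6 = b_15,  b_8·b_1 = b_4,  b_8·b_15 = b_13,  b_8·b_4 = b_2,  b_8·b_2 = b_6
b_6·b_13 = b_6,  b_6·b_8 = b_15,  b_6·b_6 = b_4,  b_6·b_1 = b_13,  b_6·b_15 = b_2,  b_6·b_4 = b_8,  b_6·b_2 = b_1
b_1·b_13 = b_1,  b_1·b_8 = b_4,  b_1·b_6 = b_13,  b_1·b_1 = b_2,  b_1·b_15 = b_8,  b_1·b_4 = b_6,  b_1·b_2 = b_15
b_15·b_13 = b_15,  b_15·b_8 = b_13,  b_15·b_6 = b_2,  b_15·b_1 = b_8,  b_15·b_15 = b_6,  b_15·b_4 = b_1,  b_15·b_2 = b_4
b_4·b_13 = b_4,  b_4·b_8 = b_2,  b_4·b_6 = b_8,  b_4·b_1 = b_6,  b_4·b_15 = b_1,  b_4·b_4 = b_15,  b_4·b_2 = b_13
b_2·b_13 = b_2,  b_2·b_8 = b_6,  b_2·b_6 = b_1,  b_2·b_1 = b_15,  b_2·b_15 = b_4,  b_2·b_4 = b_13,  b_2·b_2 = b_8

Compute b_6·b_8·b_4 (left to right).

b_1

b_6·b_8 = b_15
b_15·b_4 = b_1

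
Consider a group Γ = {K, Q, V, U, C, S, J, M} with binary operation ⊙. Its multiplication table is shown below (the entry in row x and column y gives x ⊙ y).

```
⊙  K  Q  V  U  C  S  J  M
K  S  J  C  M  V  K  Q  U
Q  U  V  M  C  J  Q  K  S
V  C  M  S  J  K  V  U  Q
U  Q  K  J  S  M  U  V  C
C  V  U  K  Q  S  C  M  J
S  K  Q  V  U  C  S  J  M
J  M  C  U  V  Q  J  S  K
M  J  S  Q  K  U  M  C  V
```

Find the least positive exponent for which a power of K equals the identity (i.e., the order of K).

2

The identity element is S (its row matches the header).
K^1 = K
K^2 = K ⊙ K = S
The first power of K equal to the identity is K^2, so ord(K) = 2.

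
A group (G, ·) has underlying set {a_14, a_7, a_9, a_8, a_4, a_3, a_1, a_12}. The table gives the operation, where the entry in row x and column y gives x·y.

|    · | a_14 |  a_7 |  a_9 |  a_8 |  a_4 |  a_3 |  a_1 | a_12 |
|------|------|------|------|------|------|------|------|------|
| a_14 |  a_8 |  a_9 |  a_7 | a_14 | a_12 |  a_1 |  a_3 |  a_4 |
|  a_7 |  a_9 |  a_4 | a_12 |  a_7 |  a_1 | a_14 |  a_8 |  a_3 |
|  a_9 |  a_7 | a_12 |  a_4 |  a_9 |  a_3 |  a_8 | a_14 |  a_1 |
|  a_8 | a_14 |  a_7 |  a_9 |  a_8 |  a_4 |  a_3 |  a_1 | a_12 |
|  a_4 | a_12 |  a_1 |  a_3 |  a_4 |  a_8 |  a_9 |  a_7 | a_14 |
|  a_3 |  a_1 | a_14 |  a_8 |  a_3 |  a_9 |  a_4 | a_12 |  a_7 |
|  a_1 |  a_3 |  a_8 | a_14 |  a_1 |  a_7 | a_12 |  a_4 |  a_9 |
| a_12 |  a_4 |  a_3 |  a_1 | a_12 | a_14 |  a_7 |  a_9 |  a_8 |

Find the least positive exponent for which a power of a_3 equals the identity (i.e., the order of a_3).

The identity element is a_8 (its row matches the header).
a_3^1 = a_3
a_3^2 = a_3·a_3 = a_4
a_3^3 = a_4·a_3 = a_9
a_3^4 = a_9·a_3 = a_8
The first power of a_3 equal to the identity is a_3^4, so ord(a_3) = 4.

4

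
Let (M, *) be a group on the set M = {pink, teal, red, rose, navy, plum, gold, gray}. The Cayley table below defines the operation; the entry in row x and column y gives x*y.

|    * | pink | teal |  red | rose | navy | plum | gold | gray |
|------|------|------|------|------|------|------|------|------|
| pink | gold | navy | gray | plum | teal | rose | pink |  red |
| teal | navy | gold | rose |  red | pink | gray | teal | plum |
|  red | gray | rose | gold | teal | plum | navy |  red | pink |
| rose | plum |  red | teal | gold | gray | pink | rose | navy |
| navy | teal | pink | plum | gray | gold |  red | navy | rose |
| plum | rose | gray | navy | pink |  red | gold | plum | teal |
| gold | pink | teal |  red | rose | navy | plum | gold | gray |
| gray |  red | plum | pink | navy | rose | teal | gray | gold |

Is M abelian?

Yes

Check whether the table is symmetric across its main diagonal.
Every entry (row x, col y) equals the entry (row y, col x), so M is abelian.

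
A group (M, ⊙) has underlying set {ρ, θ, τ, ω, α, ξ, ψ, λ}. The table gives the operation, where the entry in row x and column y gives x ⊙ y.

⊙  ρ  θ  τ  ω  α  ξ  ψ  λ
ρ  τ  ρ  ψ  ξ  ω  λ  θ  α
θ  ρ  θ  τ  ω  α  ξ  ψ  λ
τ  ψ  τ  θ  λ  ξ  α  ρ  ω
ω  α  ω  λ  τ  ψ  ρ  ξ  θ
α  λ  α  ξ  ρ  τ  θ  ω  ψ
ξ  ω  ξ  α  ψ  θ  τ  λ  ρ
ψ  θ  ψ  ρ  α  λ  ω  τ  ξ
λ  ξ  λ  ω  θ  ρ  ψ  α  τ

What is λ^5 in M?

λ

λ^1 = λ
λ^2 = λ ⊙ λ = τ
λ^3 = τ ⊙ λ = ω
λ^4 = ω ⊙ λ = θ
λ^5 = θ ⊙ λ = λ
(Structurally, M here is isomorphic to the quaternion group Q_8.)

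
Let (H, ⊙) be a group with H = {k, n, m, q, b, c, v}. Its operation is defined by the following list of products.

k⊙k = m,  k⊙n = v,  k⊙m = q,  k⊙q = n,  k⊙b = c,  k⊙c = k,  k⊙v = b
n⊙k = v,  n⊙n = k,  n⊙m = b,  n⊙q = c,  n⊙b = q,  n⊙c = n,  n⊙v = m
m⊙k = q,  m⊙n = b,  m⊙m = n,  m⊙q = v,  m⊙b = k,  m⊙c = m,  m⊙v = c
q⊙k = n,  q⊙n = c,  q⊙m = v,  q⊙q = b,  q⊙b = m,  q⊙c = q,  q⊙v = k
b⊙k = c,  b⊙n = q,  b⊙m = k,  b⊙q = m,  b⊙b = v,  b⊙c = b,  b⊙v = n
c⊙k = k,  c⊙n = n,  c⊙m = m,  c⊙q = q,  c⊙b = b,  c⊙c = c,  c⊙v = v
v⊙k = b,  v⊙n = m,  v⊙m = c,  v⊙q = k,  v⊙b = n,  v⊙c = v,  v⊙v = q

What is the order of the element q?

The identity element is c (its row matches the header).
q^1 = q
q^2 = q ⊙ q = b
q^3 = b ⊙ q = m
q^4 = m ⊙ q = v
q^5 = v ⊙ q = k
q^6 = k ⊙ q = n
q^7 = n ⊙ q = c
The first power of q equal to the identity is q^7, so ord(q) = 7.

7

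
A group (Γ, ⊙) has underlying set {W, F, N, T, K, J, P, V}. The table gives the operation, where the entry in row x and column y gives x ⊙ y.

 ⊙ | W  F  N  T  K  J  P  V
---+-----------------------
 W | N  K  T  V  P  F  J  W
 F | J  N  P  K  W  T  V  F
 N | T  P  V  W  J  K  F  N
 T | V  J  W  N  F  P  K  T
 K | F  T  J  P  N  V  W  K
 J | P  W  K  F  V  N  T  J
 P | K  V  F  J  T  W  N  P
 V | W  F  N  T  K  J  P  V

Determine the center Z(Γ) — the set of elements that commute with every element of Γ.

An element z is central iff its row equals its column in the table.
For J: J ⊙ F = W ≠ T = F ⊙ J, so J ∉ Z.
Checking each element this way leaves Z(Γ) = {N, V}.
(Structurally, Γ here is isomorphic to the quaternion group Q_8.)

{N, V}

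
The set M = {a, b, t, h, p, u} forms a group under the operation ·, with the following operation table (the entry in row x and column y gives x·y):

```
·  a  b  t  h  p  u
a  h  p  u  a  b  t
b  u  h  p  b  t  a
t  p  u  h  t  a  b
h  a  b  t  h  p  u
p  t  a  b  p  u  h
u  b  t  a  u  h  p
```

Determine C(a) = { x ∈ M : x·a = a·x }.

{a, h}

Compare row a with column a entry by entry.
u·a = b but a·u = t, so u does not.
Collecting the elements that commute with a: C(a) = {a, h}.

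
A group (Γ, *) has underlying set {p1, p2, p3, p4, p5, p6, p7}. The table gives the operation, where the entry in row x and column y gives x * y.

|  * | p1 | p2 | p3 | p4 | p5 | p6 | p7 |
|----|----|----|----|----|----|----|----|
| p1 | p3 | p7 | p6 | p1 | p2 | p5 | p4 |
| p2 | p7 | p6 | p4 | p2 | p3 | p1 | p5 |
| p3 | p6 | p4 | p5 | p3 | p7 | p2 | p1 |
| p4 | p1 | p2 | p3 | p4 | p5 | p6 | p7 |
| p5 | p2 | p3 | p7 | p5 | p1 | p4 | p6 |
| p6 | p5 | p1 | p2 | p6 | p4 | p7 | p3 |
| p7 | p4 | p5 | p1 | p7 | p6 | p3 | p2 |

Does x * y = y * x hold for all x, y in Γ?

Check whether the table is symmetric across its main diagonal.
Every entry (row x, col y) equals the entry (row y, col x), so Γ is abelian.

Yes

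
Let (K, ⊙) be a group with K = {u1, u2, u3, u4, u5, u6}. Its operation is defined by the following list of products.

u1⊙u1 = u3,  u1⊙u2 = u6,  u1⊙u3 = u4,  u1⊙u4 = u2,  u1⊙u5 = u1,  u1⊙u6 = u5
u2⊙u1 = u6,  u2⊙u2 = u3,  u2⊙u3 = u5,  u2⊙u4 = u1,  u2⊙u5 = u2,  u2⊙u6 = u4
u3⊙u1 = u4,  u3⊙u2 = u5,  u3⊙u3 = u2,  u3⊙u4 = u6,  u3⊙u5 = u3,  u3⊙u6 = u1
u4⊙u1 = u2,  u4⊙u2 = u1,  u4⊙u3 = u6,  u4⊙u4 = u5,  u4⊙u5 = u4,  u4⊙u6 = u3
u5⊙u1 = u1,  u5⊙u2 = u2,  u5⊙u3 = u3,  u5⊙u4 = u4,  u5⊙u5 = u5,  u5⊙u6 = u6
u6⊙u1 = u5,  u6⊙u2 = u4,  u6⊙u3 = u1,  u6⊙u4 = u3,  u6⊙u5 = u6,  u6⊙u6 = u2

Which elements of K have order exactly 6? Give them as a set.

Identity is u5. Compute the order of each non-identity element by repeated multiplication:
  u1: u1 → u3 → u4 → u2 → u6 → u5  (order 6)
  u2: u2 → u3 → u5  (order 3)
  u3: u3 → u2 → u5  (order 3)
  u4: u4 → u5  (order 2)
  u6: u6 → u2 → u4 → u3 → u1 → u5  (order 6)
Elements of order 6: {u1, u6}.

{u1, u6}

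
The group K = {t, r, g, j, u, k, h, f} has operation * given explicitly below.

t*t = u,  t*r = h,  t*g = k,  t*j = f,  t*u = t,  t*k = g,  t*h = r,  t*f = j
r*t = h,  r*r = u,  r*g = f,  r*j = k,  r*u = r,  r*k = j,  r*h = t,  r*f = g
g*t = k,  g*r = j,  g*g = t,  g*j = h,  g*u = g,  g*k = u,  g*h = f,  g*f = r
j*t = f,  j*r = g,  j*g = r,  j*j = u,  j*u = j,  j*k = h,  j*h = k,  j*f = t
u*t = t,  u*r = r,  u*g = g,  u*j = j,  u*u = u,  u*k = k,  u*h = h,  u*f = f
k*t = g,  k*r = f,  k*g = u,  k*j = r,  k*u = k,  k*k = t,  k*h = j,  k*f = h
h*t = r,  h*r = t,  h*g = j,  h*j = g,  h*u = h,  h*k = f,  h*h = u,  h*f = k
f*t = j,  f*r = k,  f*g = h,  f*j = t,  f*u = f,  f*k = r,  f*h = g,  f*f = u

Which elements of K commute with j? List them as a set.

{f, j, t, u}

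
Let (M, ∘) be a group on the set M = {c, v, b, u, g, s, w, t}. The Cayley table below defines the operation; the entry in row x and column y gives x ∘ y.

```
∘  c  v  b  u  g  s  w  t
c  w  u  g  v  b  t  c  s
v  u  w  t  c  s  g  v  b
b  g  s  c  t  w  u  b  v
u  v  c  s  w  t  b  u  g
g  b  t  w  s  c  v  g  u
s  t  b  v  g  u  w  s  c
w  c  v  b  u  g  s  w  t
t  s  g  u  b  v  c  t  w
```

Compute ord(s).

2

The identity element is w (its row matches the header).
s^1 = s
s^2 = s ∘ s = w
The first power of s equal to the identity is s^2, so ord(s) = 2.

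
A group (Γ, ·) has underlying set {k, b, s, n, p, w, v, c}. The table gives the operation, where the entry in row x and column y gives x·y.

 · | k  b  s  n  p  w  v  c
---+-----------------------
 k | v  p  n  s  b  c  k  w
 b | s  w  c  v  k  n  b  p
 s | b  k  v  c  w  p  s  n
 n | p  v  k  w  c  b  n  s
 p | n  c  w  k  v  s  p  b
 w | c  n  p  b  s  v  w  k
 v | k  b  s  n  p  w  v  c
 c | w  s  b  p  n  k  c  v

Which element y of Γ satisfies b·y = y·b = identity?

First locate the identity: row v matches the header, so v is the identity.
Scan row b for v: b·n = v. Hence b^(-1) = n.

n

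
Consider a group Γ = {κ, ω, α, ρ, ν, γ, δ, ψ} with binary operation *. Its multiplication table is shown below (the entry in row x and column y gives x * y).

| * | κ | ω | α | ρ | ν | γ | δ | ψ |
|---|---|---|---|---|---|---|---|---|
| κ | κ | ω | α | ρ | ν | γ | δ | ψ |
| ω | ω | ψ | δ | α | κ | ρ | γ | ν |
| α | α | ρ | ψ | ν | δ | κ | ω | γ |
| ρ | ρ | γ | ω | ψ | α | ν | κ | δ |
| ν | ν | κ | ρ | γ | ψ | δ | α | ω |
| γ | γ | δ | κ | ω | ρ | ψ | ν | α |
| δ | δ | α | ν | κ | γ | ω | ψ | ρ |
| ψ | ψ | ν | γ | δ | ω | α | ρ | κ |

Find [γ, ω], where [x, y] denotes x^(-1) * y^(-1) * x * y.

ψ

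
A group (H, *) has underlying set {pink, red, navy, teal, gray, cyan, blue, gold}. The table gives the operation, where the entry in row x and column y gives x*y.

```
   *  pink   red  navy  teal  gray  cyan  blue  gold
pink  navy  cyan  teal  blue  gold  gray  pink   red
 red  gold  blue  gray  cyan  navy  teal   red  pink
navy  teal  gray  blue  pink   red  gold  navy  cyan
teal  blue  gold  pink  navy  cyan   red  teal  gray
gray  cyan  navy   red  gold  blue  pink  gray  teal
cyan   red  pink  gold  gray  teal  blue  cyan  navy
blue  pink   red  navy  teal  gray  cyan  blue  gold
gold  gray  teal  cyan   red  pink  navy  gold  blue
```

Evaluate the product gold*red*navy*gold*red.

gold*red = teal
teal*navy = pink
pink*gold = red
red*red = blue

blue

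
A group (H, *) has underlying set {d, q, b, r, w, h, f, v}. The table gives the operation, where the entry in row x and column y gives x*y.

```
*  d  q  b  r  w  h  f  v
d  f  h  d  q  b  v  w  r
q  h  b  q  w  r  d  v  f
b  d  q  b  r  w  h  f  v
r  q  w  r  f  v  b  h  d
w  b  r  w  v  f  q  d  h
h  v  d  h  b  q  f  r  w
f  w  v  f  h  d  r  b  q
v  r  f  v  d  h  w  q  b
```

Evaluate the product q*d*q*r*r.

w

q*d = h
h*q = d
d*r = q
q*r = w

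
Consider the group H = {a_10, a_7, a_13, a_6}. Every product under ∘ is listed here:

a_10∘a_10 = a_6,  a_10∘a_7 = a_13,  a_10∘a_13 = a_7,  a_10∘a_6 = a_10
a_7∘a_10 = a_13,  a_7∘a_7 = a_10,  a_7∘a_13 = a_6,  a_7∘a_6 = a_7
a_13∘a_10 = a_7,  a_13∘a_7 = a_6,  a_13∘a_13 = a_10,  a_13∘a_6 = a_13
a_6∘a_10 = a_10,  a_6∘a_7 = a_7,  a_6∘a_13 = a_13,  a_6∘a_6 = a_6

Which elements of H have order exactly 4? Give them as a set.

Identity is a_6. Compute the order of each non-identity element by repeated multiplication:
  a_10: a_10 → a_6  (order 2)
  a_7: a_7 → a_10 → a_13 → a_6  (order 4)
  a_13: a_13 → a_10 → a_7 → a_6  (order 4)
Elements of order 4: {a_13, a_7}.
(Structurally, H here is isomorphic to the cyclic group Z_4.)

{a_13, a_7}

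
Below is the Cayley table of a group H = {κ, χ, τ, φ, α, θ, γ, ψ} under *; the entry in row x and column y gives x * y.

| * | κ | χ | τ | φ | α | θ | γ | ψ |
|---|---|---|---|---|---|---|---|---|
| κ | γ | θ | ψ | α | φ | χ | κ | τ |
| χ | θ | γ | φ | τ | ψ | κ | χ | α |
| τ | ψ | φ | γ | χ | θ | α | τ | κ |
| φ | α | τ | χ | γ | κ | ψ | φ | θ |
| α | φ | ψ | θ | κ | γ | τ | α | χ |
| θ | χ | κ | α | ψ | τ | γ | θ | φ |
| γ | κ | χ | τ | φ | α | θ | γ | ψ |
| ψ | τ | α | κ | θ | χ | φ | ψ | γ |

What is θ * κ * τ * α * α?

φ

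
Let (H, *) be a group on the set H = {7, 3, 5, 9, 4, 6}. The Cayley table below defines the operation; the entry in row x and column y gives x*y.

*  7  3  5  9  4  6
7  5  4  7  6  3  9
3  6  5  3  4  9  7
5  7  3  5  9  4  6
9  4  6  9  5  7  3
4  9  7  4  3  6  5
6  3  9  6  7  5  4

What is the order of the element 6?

3

The identity element is 5 (its row matches the header).
6^1 = 6
6^2 = 6*6 = 4
6^3 = 4*6 = 5
The first power of 6 equal to the identity is 6^3, so ord(6) = 3.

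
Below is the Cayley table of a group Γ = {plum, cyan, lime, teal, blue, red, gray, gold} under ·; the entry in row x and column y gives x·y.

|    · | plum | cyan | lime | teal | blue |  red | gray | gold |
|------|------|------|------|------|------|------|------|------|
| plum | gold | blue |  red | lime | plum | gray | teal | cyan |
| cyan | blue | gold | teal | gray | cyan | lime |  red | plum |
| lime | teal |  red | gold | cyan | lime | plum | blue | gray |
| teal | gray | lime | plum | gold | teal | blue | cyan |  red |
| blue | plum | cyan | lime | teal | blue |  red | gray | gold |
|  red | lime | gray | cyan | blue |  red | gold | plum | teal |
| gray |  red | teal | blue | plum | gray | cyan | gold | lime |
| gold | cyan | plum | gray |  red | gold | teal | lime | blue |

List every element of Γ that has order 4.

Identity is blue. Compute the order of each non-identity element by repeated multiplication:
  plum: plum → gold → cyan → blue  (order 4)
  cyan: cyan → gold → plum → blue  (order 4)
  lime: lime → gold → gray → blue  (order 4)
  teal: teal → gold → red → blue  (order 4)
  red: red → gold → teal → blue  (order 4)
  gray: gray → gold → lime → blue  (order 4)
  gold: gold → blue  (order 2)
Elements of order 4: {cyan, gray, lime, plum, red, teal}.

{cyan, gray, lime, plum, red, teal}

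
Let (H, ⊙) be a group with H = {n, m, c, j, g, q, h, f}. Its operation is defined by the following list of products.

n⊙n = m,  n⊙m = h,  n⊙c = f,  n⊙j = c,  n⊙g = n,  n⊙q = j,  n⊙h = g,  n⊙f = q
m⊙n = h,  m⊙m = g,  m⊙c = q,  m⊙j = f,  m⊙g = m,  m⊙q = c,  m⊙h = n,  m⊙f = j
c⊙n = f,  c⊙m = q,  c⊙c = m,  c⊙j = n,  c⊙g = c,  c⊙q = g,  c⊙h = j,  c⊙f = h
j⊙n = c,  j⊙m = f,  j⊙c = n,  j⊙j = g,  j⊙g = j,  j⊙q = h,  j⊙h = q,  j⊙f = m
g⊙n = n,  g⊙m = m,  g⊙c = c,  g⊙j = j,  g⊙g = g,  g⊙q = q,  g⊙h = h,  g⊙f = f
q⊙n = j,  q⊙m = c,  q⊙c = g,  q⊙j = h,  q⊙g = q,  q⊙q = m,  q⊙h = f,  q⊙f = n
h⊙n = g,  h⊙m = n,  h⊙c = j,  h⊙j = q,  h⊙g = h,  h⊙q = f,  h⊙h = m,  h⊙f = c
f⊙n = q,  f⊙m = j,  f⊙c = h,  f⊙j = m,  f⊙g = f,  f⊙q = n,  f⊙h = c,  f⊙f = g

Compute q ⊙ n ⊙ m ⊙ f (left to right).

q ⊙ n = j
j ⊙ m = f
f ⊙ f = g

g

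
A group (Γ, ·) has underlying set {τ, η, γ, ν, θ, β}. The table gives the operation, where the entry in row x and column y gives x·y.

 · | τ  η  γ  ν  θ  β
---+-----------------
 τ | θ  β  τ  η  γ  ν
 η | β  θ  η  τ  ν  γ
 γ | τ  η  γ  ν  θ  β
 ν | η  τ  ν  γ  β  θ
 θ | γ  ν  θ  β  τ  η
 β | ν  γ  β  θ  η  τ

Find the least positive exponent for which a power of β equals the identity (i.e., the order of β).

6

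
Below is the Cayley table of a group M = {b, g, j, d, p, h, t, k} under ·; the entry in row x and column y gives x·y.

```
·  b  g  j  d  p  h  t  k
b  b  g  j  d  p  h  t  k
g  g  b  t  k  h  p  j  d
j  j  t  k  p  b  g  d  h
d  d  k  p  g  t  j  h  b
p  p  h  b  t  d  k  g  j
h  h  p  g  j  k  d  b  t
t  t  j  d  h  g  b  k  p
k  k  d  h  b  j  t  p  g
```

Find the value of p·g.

h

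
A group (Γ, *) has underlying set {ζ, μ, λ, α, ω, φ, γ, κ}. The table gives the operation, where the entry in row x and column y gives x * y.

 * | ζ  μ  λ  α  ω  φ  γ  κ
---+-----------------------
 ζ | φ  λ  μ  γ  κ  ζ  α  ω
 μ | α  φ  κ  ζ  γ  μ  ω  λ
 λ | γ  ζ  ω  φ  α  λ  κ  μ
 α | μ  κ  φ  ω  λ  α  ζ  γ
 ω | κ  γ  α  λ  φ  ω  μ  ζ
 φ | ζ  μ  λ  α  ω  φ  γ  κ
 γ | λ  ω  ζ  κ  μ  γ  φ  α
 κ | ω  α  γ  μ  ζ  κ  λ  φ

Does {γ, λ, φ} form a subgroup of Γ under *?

No

λ * λ = ω, which is not in {γ, λ, φ}.
The subset is not closed under *, so it is not a subgroup.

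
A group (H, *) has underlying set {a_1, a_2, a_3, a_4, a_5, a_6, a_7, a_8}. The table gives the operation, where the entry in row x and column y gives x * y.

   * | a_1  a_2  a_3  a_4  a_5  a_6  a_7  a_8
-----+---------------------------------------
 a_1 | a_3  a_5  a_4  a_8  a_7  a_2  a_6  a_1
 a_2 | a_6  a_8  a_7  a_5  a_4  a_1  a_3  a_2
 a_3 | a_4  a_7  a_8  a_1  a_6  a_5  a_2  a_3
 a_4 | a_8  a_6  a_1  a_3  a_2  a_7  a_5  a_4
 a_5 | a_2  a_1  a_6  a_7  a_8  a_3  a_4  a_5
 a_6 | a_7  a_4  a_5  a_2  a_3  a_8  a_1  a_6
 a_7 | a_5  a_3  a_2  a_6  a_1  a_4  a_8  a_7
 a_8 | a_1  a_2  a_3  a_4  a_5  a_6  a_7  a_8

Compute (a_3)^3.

a_3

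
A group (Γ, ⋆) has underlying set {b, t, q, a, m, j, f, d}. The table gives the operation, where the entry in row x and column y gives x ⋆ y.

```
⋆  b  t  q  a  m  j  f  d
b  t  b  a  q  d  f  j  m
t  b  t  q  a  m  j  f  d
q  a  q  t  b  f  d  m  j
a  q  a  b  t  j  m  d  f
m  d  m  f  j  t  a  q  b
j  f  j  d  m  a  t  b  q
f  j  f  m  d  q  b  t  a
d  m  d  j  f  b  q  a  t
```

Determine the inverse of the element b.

First locate the identity: row t matches the header, so t is the identity.
Scan row b for t: b ⋆ b = t. Hence b^(-1) = b.

b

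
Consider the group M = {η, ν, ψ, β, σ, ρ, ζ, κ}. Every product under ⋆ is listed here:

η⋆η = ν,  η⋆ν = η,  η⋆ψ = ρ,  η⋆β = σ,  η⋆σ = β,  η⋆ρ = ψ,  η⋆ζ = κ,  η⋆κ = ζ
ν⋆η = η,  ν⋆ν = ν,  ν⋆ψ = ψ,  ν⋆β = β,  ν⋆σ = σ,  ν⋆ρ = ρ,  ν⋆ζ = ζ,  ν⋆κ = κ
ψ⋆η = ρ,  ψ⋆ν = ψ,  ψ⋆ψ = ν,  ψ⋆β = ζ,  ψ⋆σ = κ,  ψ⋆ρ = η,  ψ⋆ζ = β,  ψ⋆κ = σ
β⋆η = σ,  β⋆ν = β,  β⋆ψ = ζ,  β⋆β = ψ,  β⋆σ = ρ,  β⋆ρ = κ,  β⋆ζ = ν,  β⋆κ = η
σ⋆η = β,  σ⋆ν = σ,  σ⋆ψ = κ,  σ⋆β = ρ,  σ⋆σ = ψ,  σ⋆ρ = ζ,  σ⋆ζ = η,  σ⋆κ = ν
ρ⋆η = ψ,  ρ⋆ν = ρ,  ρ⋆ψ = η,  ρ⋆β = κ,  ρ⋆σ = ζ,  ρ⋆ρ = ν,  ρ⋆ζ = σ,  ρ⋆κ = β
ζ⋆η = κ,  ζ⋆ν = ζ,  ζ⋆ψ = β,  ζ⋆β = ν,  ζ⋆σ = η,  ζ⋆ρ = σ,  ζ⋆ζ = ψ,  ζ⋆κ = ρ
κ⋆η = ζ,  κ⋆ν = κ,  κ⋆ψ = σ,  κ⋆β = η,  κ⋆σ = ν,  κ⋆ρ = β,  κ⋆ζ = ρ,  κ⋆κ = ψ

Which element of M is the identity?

The identity e satisfies e ⋆ x = x for all x, so its row in the table reproduces the column headers.
Row ν reads: η, ν, ψ, β, σ, ρ, ζ, κ — exactly the header order. So ν is the identity.

ν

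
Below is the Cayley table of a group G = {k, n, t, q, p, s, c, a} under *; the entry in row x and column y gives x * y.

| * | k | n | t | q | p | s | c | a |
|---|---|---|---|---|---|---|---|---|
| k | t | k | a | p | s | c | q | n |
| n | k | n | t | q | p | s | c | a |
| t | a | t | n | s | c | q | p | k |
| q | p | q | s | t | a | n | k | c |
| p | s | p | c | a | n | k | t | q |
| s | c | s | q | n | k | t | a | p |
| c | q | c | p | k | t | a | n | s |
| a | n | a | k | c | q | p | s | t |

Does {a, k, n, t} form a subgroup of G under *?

Yes

{a, k, n, t} contains the identity n.
Checking products: every product of two elements of {a, k, n, t} (read from the table) lies in {a, k, n, t}, so the set is closed.
In a finite group, a nonempty closed subset is a subgroup. So {a, k, n, t} ≤ G.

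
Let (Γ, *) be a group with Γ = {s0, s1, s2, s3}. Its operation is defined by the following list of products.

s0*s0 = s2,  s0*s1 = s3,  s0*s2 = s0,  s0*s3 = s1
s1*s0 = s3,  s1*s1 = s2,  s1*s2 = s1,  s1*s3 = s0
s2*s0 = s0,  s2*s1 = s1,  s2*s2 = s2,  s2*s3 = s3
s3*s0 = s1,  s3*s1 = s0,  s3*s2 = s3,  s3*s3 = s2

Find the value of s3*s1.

s0

Read row s3, column s1: s3*s1 = s0.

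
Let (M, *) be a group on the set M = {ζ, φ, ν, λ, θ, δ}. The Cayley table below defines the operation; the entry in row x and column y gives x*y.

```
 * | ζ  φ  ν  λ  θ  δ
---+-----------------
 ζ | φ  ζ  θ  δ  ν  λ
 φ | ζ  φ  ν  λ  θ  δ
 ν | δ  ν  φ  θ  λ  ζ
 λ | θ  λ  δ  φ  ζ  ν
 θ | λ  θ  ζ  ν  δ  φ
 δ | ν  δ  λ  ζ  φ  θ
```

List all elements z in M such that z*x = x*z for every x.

{φ}

An element z is central iff its row equals its column in the table.
For λ: λ*δ = ν ≠ ζ = δ*λ, so λ ∉ Z.
Checking each element this way leaves Z(M) = {φ}.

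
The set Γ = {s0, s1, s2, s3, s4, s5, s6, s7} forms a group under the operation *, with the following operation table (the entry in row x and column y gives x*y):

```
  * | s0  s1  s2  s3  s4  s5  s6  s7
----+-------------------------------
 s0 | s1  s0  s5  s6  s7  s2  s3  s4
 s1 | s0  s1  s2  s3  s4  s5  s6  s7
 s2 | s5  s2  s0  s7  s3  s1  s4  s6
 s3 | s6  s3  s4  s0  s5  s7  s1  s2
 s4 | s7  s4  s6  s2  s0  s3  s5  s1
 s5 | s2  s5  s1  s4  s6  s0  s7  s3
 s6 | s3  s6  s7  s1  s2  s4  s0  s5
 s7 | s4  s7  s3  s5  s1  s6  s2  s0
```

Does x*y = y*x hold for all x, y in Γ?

No

s7*s6 = s2 but s6*s7 = s5.
Since s7 and s6 do not commute, Γ is not abelian.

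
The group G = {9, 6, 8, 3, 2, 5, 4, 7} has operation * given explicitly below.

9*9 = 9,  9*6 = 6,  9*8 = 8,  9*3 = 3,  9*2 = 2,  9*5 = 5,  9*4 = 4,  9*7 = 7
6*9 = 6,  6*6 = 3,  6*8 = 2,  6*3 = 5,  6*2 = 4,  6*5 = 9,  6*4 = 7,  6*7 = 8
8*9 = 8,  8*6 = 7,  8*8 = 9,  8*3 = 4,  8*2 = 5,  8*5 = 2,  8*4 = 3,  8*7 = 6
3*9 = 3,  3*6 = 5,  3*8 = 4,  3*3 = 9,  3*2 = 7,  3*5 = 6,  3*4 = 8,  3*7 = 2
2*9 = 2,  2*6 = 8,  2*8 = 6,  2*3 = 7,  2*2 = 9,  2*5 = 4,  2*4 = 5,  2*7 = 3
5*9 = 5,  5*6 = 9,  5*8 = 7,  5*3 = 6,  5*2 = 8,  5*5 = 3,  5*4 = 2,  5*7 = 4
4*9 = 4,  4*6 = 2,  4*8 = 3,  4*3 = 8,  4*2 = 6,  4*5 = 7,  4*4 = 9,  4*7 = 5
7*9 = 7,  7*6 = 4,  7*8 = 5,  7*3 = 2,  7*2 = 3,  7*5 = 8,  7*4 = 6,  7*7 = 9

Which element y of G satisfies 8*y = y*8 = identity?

8

First locate the identity: row 9 matches the header, so 9 is the identity.
Scan row 8 for 9: 8*8 = 9. Hence 8^(-1) = 8.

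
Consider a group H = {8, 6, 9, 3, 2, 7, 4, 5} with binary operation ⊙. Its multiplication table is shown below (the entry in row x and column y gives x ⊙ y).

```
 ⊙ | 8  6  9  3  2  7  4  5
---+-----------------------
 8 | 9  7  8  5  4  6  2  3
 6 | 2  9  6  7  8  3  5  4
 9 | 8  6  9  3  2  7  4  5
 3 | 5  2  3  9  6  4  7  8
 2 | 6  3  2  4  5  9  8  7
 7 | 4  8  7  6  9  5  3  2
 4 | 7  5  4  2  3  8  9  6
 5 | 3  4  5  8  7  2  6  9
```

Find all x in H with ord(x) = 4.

{2, 7}

Identity is 9. Compute the order of each non-identity element by repeated multiplication:
  8: 8 → 9  (order 2)
  6: 6 → 9  (order 2)
  3: 3 → 9  (order 2)
  2: 2 → 5 → 7 → 9  (order 4)
  7: 7 → 5 → 2 → 9  (order 4)
  4: 4 → 9  (order 2)
  5: 5 → 9  (order 2)
Elements of order 4: {2, 7}.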